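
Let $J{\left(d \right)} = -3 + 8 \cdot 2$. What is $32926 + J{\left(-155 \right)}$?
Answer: $32939$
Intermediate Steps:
$J{\left(d \right)} = 13$ ($J{\left(d \right)} = -3 + 16 = 13$)
$32926 + J{\left(-155 \right)} = 32926 + 13 = 32939$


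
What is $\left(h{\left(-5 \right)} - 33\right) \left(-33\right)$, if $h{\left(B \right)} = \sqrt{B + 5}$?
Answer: $1089$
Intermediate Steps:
$h{\left(B \right)} = \sqrt{5 + B}$
$\left(h{\left(-5 \right)} - 33\right) \left(-33\right) = \left(\sqrt{5 - 5} - 33\right) \left(-33\right) = \left(\sqrt{0} - 33\right) \left(-33\right) = \left(0 - 33\right) \left(-33\right) = \left(-33\right) \left(-33\right) = 1089$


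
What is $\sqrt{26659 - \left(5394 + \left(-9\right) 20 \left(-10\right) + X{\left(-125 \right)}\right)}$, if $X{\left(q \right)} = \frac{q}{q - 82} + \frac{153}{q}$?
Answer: $\frac{\sqrt{57922385915}}{1725} \approx 139.52$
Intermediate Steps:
$X{\left(q \right)} = \frac{153}{q} + \frac{q}{-82 + q}$ ($X{\left(q \right)} = \frac{q}{-82 + q} + \frac{153}{q} = \frac{153}{q} + \frac{q}{-82 + q}$)
$\sqrt{26659 - \left(5394 + \left(-9\right) 20 \left(-10\right) + X{\left(-125 \right)}\right)} = \sqrt{26659 - \left(5394 + \left(-9\right) 20 \left(-10\right) + \frac{-12546 + \left(-125\right)^{2} + 153 \left(-125\right)}{\left(-125\right) \left(-82 - 125\right)}\right)} = \sqrt{26659 - \left(5394 + 1800 - \frac{-12546 + 15625 - 19125}{125 \left(-207\right)}\right)} = \sqrt{26659 - \left(7194 - \left(- \frac{1}{25875}\right) \left(-16046\right)\right)} = \sqrt{26659 - \frac{186128704}{25875}} = \sqrt{\frac{503672921}{25875}} = \frac{\sqrt{57922385915}}{1725}$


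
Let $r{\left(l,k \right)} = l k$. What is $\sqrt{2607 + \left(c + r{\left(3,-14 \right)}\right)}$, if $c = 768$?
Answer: $\sqrt{3333} \approx 57.732$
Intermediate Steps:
$r{\left(l,k \right)} = k l$
$\sqrt{2607 + \left(c + r{\left(3,-14 \right)}\right)} = \sqrt{2607 + \left(768 - 42\right)} = \sqrt{2607 + 726} = \sqrt{3333}$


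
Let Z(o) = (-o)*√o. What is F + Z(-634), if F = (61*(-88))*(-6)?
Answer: 32208 + 634*I*√634 ≈ 32208.0 + 15964.0*I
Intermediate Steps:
Z(o) = -o^(3/2)
F = 32208 (F = -5368*(-6) = 32208)
F + Z(-634) = 32208 - (-634)^(3/2) = 32208 - (-634)*I*√634 = 32208 + 634*I*√634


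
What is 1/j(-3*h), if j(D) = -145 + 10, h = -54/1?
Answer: -1/135 ≈ -0.0074074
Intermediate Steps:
h = -54 (h = -54*1 = -54)
j(D) = -135
1/j(-3*h) = 1/(-135) = -1/135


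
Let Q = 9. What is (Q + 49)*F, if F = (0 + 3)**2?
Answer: 522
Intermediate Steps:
F = 9 (F = 3**2 = 9)
(Q + 49)*F = (9 + 49)*9 = 58*9 = 522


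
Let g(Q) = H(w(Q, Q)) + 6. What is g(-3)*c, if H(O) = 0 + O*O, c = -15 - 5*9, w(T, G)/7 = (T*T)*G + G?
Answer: -2646360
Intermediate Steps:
w(T, G) = 7*G + 7*G*T² (w(T, G) = 7*((T*T)*G + G) = 7*(T²*G + G) = 7*(G*T² + G) = 7*(G + G*T²) = 7*G + 7*G*T²)
c = -60 (c = -15 - 45 = -60)
H(O) = O² (H(O) = 0 + O² = O²)
g(Q) = 6 + 49*Q²*(1 + Q²)² (g(Q) = (7*Q*(1 + Q²))² + 6 = 49*Q²*(1 + Q²)² + 6 = 6 + 49*Q²*(1 + Q²)²)
g(-3)*c = (6 + 49*(-3)²*(1 + (-3)²)²)*(-60) = (6 + 49*9*(1 + 9)²)*(-60) = (6 + 49*9*10²)*(-60) = (6 + 49*9*100)*(-60) = (6 + 44100)*(-60) = 44106*(-60) = -2646360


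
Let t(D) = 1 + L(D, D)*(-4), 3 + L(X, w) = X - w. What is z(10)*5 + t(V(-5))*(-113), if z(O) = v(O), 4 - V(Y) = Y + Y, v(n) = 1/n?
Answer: -2937/2 ≈ -1468.5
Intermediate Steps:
v(n) = 1/n
V(Y) = 4 - 2*Y (V(Y) = 4 - (Y + Y) = 4 - 2*Y)
z(O) = 1/O
L(X, w) = -3 + X - w (L(X, w) = -3 + (X - w) = -3 + X - w)
t(D) = 13 (t(D) = 1 + (-3 + D - D)*(-4) = 1 - 3*(-4) = 1 + 12 = 13)
z(10)*5 + t(V(-5))*(-113) = 5/10 + 13*(-113) = (⅒)*5 - 1469 = ½ - 1469 = -2937/2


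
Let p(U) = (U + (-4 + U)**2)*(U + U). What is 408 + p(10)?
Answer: 1328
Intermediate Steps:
p(U) = 2*U*(U + (-4 + U)**2) (p(U) = (U + (-4 + U)**2)*(2*U) = 2*U*(U + (-4 + U)**2))
408 + p(10) = 408 + 2*10*(10 + (-4 + 10)**2) = 408 + 2*10*(10 + 6**2) = 408 + 2*10*(10 + 36) = 408 + 2*10*46 = 408 + 920 = 1328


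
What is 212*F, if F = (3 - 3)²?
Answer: 0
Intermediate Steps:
F = 0 (F = 0² = 0)
212*F = 212*0 = 0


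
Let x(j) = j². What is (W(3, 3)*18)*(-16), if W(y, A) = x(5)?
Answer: -7200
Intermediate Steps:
W(y, A) = 25 (W(y, A) = 5² = 25)
(W(3, 3)*18)*(-16) = (25*18)*(-16) = 450*(-16) = -7200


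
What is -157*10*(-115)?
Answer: 180550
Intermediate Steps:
-157*10*(-115) = -1570*(-115) = 180550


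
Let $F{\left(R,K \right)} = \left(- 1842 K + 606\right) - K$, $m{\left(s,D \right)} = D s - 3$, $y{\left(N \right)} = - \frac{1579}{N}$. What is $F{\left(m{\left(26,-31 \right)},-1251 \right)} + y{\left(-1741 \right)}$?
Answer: $\frac{4015094038}{1741} \approx 2.3062 \cdot 10^{6}$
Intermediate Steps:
$m{\left(s,D \right)} = -3 + D s$
$F{\left(R,K \right)} = 606 - 1843 K$ ($F{\left(R,K \right)} = \left(606 - 1842 K\right) - K = 606 - 1843 K$)
$F{\left(m{\left(26,-31 \right)},-1251 \right)} + y{\left(-1741 \right)} = \left(606 - -2305593\right) - \frac{1579}{-1741} = \left(606 + 2305593\right) - - \frac{1579}{1741} = 2306199 + \frac{1579}{1741} = \frac{4015094038}{1741}$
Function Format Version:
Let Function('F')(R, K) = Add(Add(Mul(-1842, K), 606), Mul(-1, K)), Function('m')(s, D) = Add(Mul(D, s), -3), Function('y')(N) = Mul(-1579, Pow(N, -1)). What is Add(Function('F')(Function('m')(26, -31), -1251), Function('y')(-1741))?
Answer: Rational(4015094038, 1741) ≈ 2.3062e+6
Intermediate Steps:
Function('m')(s, D) = Add(-3, Mul(D, s))
Function('F')(R, K) = Add(606, Mul(-1843, K)) (Function('F')(R, K) = Add(Add(606, Mul(-1842, K)), Mul(-1, K)) = Add(606, Mul(-1843, K)))
Add(Function('F')(Function('m')(26, -31), -1251), Function('y')(-1741)) = Add(Add(606, Mul(-1843, -1251)), Mul(-1579, Pow(-1741, -1))) = Add(Add(606, 2305593), Mul(-1579, Rational(-1, 1741))) = Add(2306199, Rational(1579, 1741)) = Rational(4015094038, 1741)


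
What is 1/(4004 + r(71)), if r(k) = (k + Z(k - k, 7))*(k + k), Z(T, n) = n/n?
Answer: 1/14228 ≈ 7.0284e-5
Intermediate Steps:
Z(T, n) = 1
r(k) = 2*k*(1 + k) (r(k) = (k + 1)*(k + k) = (1 + k)*(2*k) = 2*k*(1 + k))
1/(4004 + r(71)) = 1/(4004 + 2*71*(1 + 71)) = 1/(4004 + 2*71*72) = 1/(4004 + 10224) = 1/14228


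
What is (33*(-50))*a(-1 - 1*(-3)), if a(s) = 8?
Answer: -13200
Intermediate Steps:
(33*(-50))*a(-1 - 1*(-3)) = (33*(-50))*8 = -1650*8 = -13200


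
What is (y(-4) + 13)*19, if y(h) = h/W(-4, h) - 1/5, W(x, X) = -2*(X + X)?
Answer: 4769/20 ≈ 238.45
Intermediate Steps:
W(x, X) = -4*X
y(h) = -9/20 (y(h) = h/((-4*h)) - 1/5 = h*(-1/(4*h)) - 1*⅕ = -¼ - ⅕ = -9/20)
(y(-4) + 13)*19 = (-9/20 + 13)*19 = (251/20)*19 = 4769/20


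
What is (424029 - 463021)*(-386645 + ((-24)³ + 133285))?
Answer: 10418038528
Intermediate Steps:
(424029 - 463021)*(-386645 + ((-24)³ + 133285)) = -38992*(-386645 + (-13824 + 133285)) = -38992*(-386645 + 119461) = -38992*(-267184) = 10418038528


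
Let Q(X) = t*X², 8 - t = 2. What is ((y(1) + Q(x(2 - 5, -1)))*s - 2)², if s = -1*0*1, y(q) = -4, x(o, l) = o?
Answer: 4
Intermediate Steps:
t = 6 (t = 8 - 1*2 = 8 - 2 = 6)
Q(X) = 6*X²
s = 0 (s = 0*1 = 0)
((y(1) + Q(x(2 - 5, -1)))*s - 2)² = ((-4 + 6*(2 - 5)²)*0 - 2)² = ((-4 + 6*(-3)²)*0 - 2)² = ((-4 + 6*9)*0 - 2)² = ((-4 + 54)*0 - 2)² = (50*0 - 2)² = (0 - 2)² = (-2)² = 4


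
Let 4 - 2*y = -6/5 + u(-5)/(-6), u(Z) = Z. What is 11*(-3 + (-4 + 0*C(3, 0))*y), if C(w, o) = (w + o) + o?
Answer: -1936/15 ≈ -129.07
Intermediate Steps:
C(w, o) = w + 2*o (C(w, o) = (o + w) + o = w + 2*o)
y = 131/60 (y = 2 - (-6/5 - 5/(-6))/2 = 2 - (-6*⅕ - 5*(-⅙))/2 = 2 - (-6/5 + ⅚)/2 = 2 - ½*(-11/30) = 2 + 11/60 = 131/60 ≈ 2.1833)
11*(-3 + (-4 + 0*C(3, 0))*y) = 11*(-3 + (-4 + 0*(3 + 2*0))*(131/60)) = 11*(-3 + (-4 + 0*(3 + 0))*(131/60)) = 11*(-3 + (-4 + 0*3)*(131/60)) = 11*(-3 + (-4 + 0)*(131/60)) = 11*(-3 - 4*131/60) = 11*(-3 - 131/15) = 11*(-176/15) = -1936/15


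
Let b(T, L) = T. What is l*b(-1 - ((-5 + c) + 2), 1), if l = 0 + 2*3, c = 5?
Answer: -18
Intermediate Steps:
l = 6 (l = 0 + 6 = 6)
l*b(-1 - ((-5 + c) + 2), 1) = 6*(-1 - ((-5 + 5) + 2)) = 6*(-1 - (0 + 2)) = 6*(-1 - 1*2) = 6*(-1 - 2) = 6*(-3) = -18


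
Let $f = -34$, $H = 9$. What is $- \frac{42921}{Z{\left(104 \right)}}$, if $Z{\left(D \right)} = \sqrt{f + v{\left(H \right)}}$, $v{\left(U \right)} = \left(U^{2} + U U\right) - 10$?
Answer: $- \frac{42921 \sqrt{118}}{118} \approx -3951.2$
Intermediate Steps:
$v{\left(U \right)} = -10 + 2 U^{2}$ ($v{\left(U \right)} = \left(U^{2} + U^{2}\right) - 10 = 2 U^{2} - 10 = -10 + 2 U^{2}$)
$Z{\left(D \right)} = \sqrt{118}$ ($Z{\left(D \right)} = \sqrt{-34 - \left(10 - 2 \cdot 9^{2}\right)} = \sqrt{-34 + \left(-10 + 2 \cdot 81\right)} = \sqrt{-34 + \left(-10 + 162\right)} = \sqrt{-34 + 152} = \sqrt{118}$)
$- \frac{42921}{Z{\left(104 \right)}} = - \frac{42921}{\sqrt{118}} = - 42921 \frac{\sqrt{118}}{118} = - \frac{42921 \sqrt{118}}{118}$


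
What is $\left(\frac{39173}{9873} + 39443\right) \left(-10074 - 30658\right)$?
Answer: $- \frac{15863481135584}{9873} \approx -1.6068 \cdot 10^{9}$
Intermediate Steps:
$\left(\frac{39173}{9873} + 39443\right) \left(-10074 - 30658\right) = \left(39173 \cdot \frac{1}{9873} + 39443\right) \left(-40732\right) = \left(\frac{39173}{9873} + 39443\right) \left(-40732\right) = \frac{389459912}{9873} \left(-40732\right) = - \frac{15863481135584}{9873}$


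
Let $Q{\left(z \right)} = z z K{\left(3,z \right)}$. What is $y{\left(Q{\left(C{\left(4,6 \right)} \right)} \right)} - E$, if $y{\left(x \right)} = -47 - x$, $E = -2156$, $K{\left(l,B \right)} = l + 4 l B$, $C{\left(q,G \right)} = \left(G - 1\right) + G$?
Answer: $-14226$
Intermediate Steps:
$C{\left(q,G \right)} = -1 + 2 G$ ($C{\left(q,G \right)} = \left(-1 + G\right) + G = -1 + 2 G$)
$K{\left(l,B \right)} = l + 4 B l$
$Q{\left(z \right)} = z^{2} \left(3 + 12 z\right)$ ($Q{\left(z \right)} = z z 3 \left(1 + 4 z\right) = z^{2} \left(3 + 12 z\right)$)
$y{\left(Q{\left(C{\left(4,6 \right)} \right)} \right)} - E = \left(-47 - \left(-1 + 2 \cdot 6\right)^{2} \left(3 + 12 \left(-1 + 2 \cdot 6\right)\right)\right) - -2156 = \left(-47 - \left(-1 + 12\right)^{2} \left(3 + 12 \left(-1 + 12\right)\right)\right) + 2156 = \left(-47 - 11^{2} \left(3 + 12 \cdot 11\right)\right) + 2156 = \left(-47 - 121 \left(3 + 132\right)\right) + 2156 = \left(-47 - 121 \cdot 135\right) + 2156 = \left(-47 - 16335\right) + 2156 = -16382 + 2156 = -14226$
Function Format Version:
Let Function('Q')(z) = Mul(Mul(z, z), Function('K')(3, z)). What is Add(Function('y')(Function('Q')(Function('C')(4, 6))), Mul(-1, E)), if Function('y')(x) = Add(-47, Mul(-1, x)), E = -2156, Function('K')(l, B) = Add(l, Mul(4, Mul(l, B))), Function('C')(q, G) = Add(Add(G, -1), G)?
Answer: -14226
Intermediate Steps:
Function('C')(q, G) = Add(-1, Mul(2, G)) (Function('C')(q, G) = Add(Add(-1, G), G) = Add(-1, Mul(2, G)))
Function('K')(l, B) = Add(l, Mul(4, B, l)) (Function('K')(l, B) = Add(l, Mul(4, Mul(B, l))) = Add(l, Mul(4, B, l)))
Function('Q')(z) = Mul(Pow(z, 2), Add(3, Mul(12, z))) (Function('Q')(z) = Mul(Mul(z, z), Mul(3, Add(1, Mul(4, z)))) = Mul(Pow(z, 2), Add(3, Mul(12, z))))
Add(Function('y')(Function('Q')(Function('C')(4, 6))), Mul(-1, E)) = Add(Add(-47, Mul(-1, Mul(Pow(Add(-1, Mul(2, 6)), 2), Add(3, Mul(12, Add(-1, Mul(2, 6))))))), Mul(-1, -2156)) = Add(Add(-47, Mul(-1, Mul(Pow(Add(-1, 12), 2), Add(3, Mul(12, Add(-1, 12)))))), 2156) = Add(Add(-47, Mul(-1, Mul(Pow(11, 2), Add(3, Mul(12, 11))))), 2156) = Add(Add(-47, Mul(-1, Mul(121, Add(3, 132)))), 2156) = Add(Add(-47, Mul(-1, Mul(121, 135))), 2156) = Add(Add(-47, Mul(-1, 16335)), 2156) = Add(Add(-47, -16335), 2156) = Add(-16382, 2156) = -14226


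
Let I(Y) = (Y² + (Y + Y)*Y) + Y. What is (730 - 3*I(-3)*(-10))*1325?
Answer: 1921250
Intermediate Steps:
I(Y) = Y + 3*Y² (I(Y) = (Y² + (2*Y)*Y) + Y = (Y² + 2*Y²) + Y = 3*Y² + Y = Y + 3*Y²)
(730 - 3*I(-3)*(-10))*1325 = (730 - (-9)*(1 + 3*(-3))*(-10))*1325 = (730 - (-9)*(1 - 9)*(-10))*1325 = (730 - (-9)*(-8)*(-10))*1325 = (730 - 3*24*(-10))*1325 = (730 - 72*(-10))*1325 = (730 + 720)*1325 = 1450*1325 = 1921250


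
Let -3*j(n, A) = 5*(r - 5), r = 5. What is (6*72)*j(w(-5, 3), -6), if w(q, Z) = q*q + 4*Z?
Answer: 0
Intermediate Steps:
w(q, Z) = q² + 4*Z
j(n, A) = 0 (j(n, A) = -5*(5 - 5)/3 = -5*0/3 = -⅓*0 = 0)
(6*72)*j(w(-5, 3), -6) = (6*72)*0 = 432*0 = 0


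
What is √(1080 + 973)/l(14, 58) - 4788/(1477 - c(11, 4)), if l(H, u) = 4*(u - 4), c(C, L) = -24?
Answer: -252/79 + √2053/216 ≈ -2.9801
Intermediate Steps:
l(H, u) = -16 + 4*u (l(H, u) = 4*(-4 + u) = -16 + 4*u)
√(1080 + 973)/l(14, 58) - 4788/(1477 - c(11, 4)) = √(1080 + 973)/(-16 + 4*58) - 4788/(1477 - 1*(-24)) = √2053/(-16 + 232) - 4788/(1477 + 24) = √2053/216 - 4788/1501 = √2053*(1/216) - 4788*1/1501 = √2053/216 - 252/79 = -252/79 + √2053/216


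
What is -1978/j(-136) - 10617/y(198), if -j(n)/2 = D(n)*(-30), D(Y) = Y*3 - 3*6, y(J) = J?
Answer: -7527191/140580 ≈ -53.544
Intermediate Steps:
D(Y) = -18 + 3*Y (D(Y) = 3*Y - 18 = -18 + 3*Y)
j(n) = -1080 + 180*n (j(n) = -2*(-18 + 3*n)*(-30) = -2*(540 - 90*n) = -1080 + 180*n)
-1978/j(-136) - 10617/y(198) = -1978/(-1080 + 180*(-136)) - 10617/198 = -1978/(-1080 - 24480) - 10617*1/198 = -1978/(-25560) - 3539/66 = -1978*(-1/25560) - 3539/66 = 989/12780 - 3539/66 = -7527191/140580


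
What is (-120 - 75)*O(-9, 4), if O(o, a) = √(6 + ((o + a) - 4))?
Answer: -195*I*√3 ≈ -337.75*I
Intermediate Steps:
O(o, a) = √(2 + a + o) (O(o, a) = √(6 + ((a + o) - 4)) = √(6 + (-4 + a + o)) = √(2 + a + o))
(-120 - 75)*O(-9, 4) = (-120 - 75)*√(2 + 4 - 9) = -195*I*√3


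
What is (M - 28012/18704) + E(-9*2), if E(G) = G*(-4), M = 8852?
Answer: 41721621/4676 ≈ 8922.5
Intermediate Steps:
E(G) = -4*G
(M - 28012/18704) + E(-9*2) = (8852 - 28012/18704) - (-36)*2 = (8852 - 28012*1/18704) - 4*(-18) = (8852 - 7003/4676) + 72 = 41384949/4676 + 72 = 41721621/4676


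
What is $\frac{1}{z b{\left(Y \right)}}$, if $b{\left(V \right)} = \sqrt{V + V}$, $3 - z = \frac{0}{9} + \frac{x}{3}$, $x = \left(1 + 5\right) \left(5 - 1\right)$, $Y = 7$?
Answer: $- \frac{\sqrt{14}}{70} \approx -0.053452$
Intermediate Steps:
$x = 24$ ($x = 6 \cdot 4 = 24$)
$z = -5$ ($z = 3 - \left(\frac{0}{9} + \frac{24}{3}\right) = 3 - \left(0 \cdot \frac{1}{9} + 24 \cdot \frac{1}{3}\right) = 3 - \left(0 + 8\right) = 3 - 8 = -5$)
$b{\left(V \right)} = \sqrt{2} \sqrt{V}$ ($b{\left(V \right)} = \sqrt{2 V} = \sqrt{2} \sqrt{V}$)
$\frac{1}{z b{\left(Y \right)}} = \frac{1}{\left(-5\right) \sqrt{2} \sqrt{7}} = \frac{1}{\left(-5\right) \sqrt{14}} = - \frac{\sqrt{14}}{70}$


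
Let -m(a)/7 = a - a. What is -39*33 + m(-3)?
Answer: -1287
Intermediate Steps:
m(a) = 0 (m(a) = -7*(a - a) = -7*0 = 0)
-39*33 + m(-3) = -39*33 + 0 = -1287 + 0 = -1287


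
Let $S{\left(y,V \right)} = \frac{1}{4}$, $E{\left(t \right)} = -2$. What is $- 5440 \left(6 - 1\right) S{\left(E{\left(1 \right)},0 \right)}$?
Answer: $-6800$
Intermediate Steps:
$S{\left(y,V \right)} = \frac{1}{4}$
$- 5440 \left(6 - 1\right) S{\left(E{\left(1 \right)},0 \right)} = - 5440 \left(6 - 1\right) \frac{1}{4} = - 5440 \cdot 5 \cdot \frac{1}{4} = \left(-5440\right) \frac{5}{4} = -6800$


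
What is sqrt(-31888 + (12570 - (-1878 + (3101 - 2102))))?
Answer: I*sqrt(18439) ≈ 135.79*I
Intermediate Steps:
sqrt(-31888 + (12570 - (-1878 + (3101 - 2102)))) = sqrt(-31888 + (12570 - (-1878 + 999))) = sqrt(-31888 + (12570 - 1*(-879))) = sqrt(-31888 + (12570 + 879)) = sqrt(-31888 + 13449) = sqrt(-18439) = I*sqrt(18439)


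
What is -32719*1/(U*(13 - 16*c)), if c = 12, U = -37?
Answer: -32719/6623 ≈ -4.9402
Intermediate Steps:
-32719*1/(U*(13 - 16*c)) = -32719*(-1/(37*(13 - 16*12))) = -32719*(-1/(37*(13 - 192))) = -32719/((-179*(-37))) = -32719/6623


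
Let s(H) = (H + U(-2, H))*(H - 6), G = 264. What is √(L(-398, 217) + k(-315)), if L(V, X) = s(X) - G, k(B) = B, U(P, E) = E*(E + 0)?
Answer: √9980987 ≈ 3159.3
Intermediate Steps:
U(P, E) = E² (U(P, E) = E*E = E²)
s(H) = (-6 + H)*(H + H²) (s(H) = (H + H²)*(H - 6) = (H + H²)*(-6 + H) = (-6 + H)*(H + H²))
L(V, X) = -264 + X*(-6 + X² - 5*X) (L(V, X) = X*(-6 + X² - 5*X) - 1*264 = X*(-6 + X² - 5*X) - 264 = -264 + X*(-6 + X² - 5*X))
√(L(-398, 217) + k(-315)) = √((-264 + 217³ - 6*217 - 5*217²) - 315) = √((-264 + 10218313 - 1302 - 5*47089) - 315) = √((-264 + 10218313 - 1302 - 235445) - 315) = √(9981302 - 315) = √9980987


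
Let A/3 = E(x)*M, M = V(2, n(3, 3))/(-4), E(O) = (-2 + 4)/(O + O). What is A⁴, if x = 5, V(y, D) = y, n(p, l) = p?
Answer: 81/10000 ≈ 0.0081000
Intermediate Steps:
E(O) = 1/O (E(O) = 2/((2*O)) = 2*(1/(2*O)) = 1/O)
M = -½ (M = 2/(-4) = 2*(-¼) = -½ ≈ -0.50000)
A = -3/10 (A = 3*(-½/5) = 3*((⅕)*(-½)) = 3*(-⅒) = -3/10 ≈ -0.30000)
A⁴ = (-3/10)⁴ = 81/10000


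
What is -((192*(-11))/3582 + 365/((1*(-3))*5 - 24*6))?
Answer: 91291/31641 ≈ 2.8852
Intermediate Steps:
-((192*(-11))/3582 + 365/((1*(-3))*5 - 24*6)) = -(-2112*1/3582 + 365/(-3*5 - 144)) = -(-352/597 + 365/(-15 - 144)) = -(-352/597 + 365/(-159)) = -(-352/597 + 365*(-1/159)) = -(-352/597 - 365/159) = -1*(-91291/31641) = 91291/31641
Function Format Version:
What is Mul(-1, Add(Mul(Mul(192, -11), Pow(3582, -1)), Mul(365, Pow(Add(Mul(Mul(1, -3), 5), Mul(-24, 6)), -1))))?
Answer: Rational(91291, 31641) ≈ 2.8852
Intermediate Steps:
Mul(-1, Add(Mul(Mul(192, -11), Pow(3582, -1)), Mul(365, Pow(Add(Mul(Mul(1, -3), 5), Mul(-24, 6)), -1)))) = Mul(-1, Add(Mul(-2112, Rational(1, 3582)), Mul(365, Pow(Add(Mul(-3, 5), -144), -1)))) = Mul(-1, Add(Rational(-352, 597), Mul(365, Pow(Add(-15, -144), -1)))) = Mul(-1, Add(Rational(-352, 597), Mul(365, Pow(-159, -1)))) = Mul(-1, Add(Rational(-352, 597), Mul(365, Rational(-1, 159)))) = Mul(-1, Add(Rational(-352, 597), Rational(-365, 159))) = Mul(-1, Rational(-91291, 31641)) = Rational(91291, 31641)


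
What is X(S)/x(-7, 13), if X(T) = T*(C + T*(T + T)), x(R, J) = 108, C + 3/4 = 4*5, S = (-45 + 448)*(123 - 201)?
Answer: -41413094876075/72 ≈ -5.7518e+11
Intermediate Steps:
S = -31434 (S = 403*(-78) = -31434)
C = 77/4 (C = -3/4 + 4*5 = -3/4 + 20 = 77/4 ≈ 19.250)
X(T) = T*(77/4 + 2*T**2) (X(T) = T*(77/4 + T*(T + T)) = T*(77/4 + T*(2*T)) = T*(77/4 + 2*T**2))
X(S)/x(-7, 13) = ((1/4)*(-31434)*(77 + 8*(-31434)**2))/108 = ((1/4)*(-31434)*(77 + 8*988096356))*(1/108) = ((1/4)*(-31434)*(77 + 7904770848))*(1/108) = ((1/4)*(-31434)*7904770925)*(1/108) = -124239284628225/2*1/108 = -41413094876075/72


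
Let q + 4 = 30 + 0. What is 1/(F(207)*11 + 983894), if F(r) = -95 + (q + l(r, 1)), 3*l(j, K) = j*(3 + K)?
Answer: 1/986171 ≈ 1.0140e-6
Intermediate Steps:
l(j, K) = j*(3 + K)/3 (l(j, K) = (j*(3 + K))/3 = j*(3 + K)/3)
q = 26 (q = -4 + (30 + 0) = -4 + 30 = 26)
F(r) = -69 + 4*r/3 (F(r) = -95 + (26 + r*(3 + 1)/3) = -95 + (26 + (1/3)*r*4) = -95 + (26 + 4*r/3) = -69 + 4*r/3)
1/(F(207)*11 + 983894) = 1/((-69 + (4/3)*207)*11 + 983894) = 1/((-69 + 276)*11 + 983894) = 1/(207*11 + 983894) = 1/(2277 + 983894) = 1/986171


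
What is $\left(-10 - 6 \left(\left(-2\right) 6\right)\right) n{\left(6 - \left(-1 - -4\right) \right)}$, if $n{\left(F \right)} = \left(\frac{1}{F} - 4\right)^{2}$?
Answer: $\frac{7502}{9} \approx 833.56$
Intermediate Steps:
$n{\left(F \right)} = \left(-4 + \frac{1}{F}\right)^{2}$
$\left(-10 - 6 \left(\left(-2\right) 6\right)\right) n{\left(6 - \left(-1 - -4\right) \right)} = \left(-10 - 6 \left(\left(-2\right) 6\right)\right) \frac{\left(-1 + 4 \left(6 - \left(-1 - -4\right)\right)\right)^{2}}{\left(6 - \left(-1 - -4\right)\right)^{2}} = \left(-10 - -72\right) \frac{\left(-1 + 4 \left(6 - \left(-1 + 4\right)\right)\right)^{2}}{\left(6 - \left(-1 + 4\right)\right)^{2}} = \left(-10 + 72\right) \frac{\left(-1 + 4 \left(6 - 3\right)\right)^{2}}{\left(6 - 3\right)^{2}} = 62 \frac{\left(-1 + 4 \left(6 - 3\right)\right)^{2}}{\left(6 - 3\right)^{2}} = 62 \frac{\left(-1 + 4 \cdot 3\right)^{2}}{9} = 62 \frac{\left(-1 + 12\right)^{2}}{9} = 62 \frac{11^{2}}{9} = 62 \cdot \frac{1}{9} \cdot 121 = 62 \cdot \frac{121}{9} = \frac{7502}{9}$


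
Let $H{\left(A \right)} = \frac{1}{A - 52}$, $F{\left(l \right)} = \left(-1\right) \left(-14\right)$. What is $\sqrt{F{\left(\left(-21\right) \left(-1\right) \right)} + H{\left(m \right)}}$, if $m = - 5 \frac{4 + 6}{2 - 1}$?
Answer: $\frac{\sqrt{145554}}{102} \approx 3.7403$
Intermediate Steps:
$m = -50$ ($m = - 5 \cdot \frac{10}{1} = - 5 \cdot 10 \cdot 1 = \left(-5\right) 10 = -50$)
$F{\left(l \right)} = 14$
$H{\left(A \right)} = \frac{1}{-52 + A}$
$\sqrt{F{\left(\left(-21\right) \left(-1\right) \right)} + H{\left(m \right)}} = \sqrt{14 + \frac{1}{-52 - 50}} = \sqrt{14 + \frac{1}{-102}} = \sqrt{14 - \frac{1}{102}} = \sqrt{\frac{1427}{102}} = \frac{\sqrt{145554}}{102}$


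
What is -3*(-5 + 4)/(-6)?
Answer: -1/2 ≈ -0.50000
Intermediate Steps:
-3*(-5 + 4)/(-6) = -3*(-1)*(-1/6) = 3*(-1/6) = -1/2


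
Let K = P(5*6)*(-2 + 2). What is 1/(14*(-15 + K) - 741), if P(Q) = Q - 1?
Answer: -1/951 ≈ -0.0010515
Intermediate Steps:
P(Q) = -1 + Q
K = 0 (K = (-1 + 5*6)*(-2 + 2) = (-1 + 30)*0 = 29*0 = 0)
1/(14*(-15 + K) - 741) = 1/(14*(-15 + 0) - 741) = 1/(14*(-15) - 741) = 1/(-210 - 741) = 1/(-951) = -1/951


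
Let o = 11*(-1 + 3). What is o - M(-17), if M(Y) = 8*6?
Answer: -26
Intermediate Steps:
M(Y) = 48
o = 22 (o = 11*2 = 22)
o - M(-17) = 22 - 1*48 = 22 - 48 = -26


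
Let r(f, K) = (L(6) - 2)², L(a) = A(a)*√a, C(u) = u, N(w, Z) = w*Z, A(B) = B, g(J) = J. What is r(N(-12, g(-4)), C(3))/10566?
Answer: 110/5283 - 4*√6/1761 ≈ 0.015258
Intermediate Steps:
N(w, Z) = Z*w
L(a) = a^(3/2) (L(a) = a*√a = a^(3/2))
r(f, K) = (-2 + 6*√6)² (r(f, K) = (6^(3/2) - 2)² = (6*√6 - 2)² = (-2 + 6*√6)²)
r(N(-12, g(-4)), C(3))/10566 = (220 - 24*√6)/10566 = (220 - 24*√6)*(1/10566) = 110/5283 - 4*√6/1761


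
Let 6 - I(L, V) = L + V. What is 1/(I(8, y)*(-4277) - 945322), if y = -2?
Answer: -1/945322 ≈ -1.0578e-6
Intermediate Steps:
I(L, V) = 6 - L - V (I(L, V) = 6 - (L + V) = 6 + (-L - V) = 6 - L - V)
1/(I(8, y)*(-4277) - 945322) = 1/((6 - 1*8 - 1*(-2))*(-4277) - 945322) = 1/((6 - 8 + 2)*(-4277) - 945322) = 1/(0*(-4277) - 945322) = 1/(0 - 945322) = 1/(-945322) = -1/945322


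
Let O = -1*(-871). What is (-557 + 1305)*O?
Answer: 651508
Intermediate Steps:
O = 871
(-557 + 1305)*O = (-557 + 1305)*871 = 748*871 = 651508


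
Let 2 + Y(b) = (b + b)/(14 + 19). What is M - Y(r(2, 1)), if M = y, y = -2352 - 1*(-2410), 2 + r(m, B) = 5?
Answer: 658/11 ≈ 59.818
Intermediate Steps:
r(m, B) = 3 (r(m, B) = -2 + 5 = 3)
Y(b) = -2 + 2*b/33 (Y(b) = -2 + (b + b)/(14 + 19) = -2 + (2*b)/33 = -2 + (2*b)*(1/33) = -2 + 2*b/33)
y = 58 (y = -2352 + 2410 = 58)
M = 58
M - Y(r(2, 1)) = 58 - (-2 + (2/33)*3) = 58 - (-2 + 2/11) = 58 - 1*(-20/11) = 58 + 20/11 = 658/11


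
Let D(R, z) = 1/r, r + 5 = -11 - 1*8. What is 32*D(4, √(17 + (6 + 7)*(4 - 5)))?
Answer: -4/3 ≈ -1.3333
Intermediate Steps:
r = -24 (r = -5 + (-11 - 1*8) = -5 + (-11 - 8) = -5 - 19 = -24)
D(R, z) = -1/24 (D(R, z) = 1/(-24) = -1/24)
32*D(4, √(17 + (6 + 7)*(4 - 5))) = 32*(-1/24) = -4/3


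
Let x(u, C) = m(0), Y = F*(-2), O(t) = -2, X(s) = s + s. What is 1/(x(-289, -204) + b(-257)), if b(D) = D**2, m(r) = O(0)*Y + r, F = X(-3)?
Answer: 1/66025 ≈ 1.5146e-5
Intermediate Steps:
X(s) = 2*s
F = -6 (F = 2*(-3) = -6)
Y = 12 (Y = -6*(-2) = 12)
m(r) = -24 + r (m(r) = -2*12 + r = -24 + r)
x(u, C) = -24 (x(u, C) = -24 + 0 = -24)
1/(x(-289, -204) + b(-257)) = 1/(-24 + (-257)**2) = 1/(-24 + 66049) = 1/66025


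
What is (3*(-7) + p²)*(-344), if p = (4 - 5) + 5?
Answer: 1720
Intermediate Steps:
p = 4 (p = -1 + 5 = 4)
(3*(-7) + p²)*(-344) = (3*(-7) + 4²)*(-344) = (-21 + 16)*(-344) = -5*(-344) = 1720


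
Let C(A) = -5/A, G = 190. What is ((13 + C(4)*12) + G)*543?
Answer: 102084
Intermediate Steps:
((13 + C(4)*12) + G)*543 = ((13 - 5/4*12) + 190)*543 = ((13 - 15) + 190)*543 = (-2 + 190)*543 = 188*543 = 102084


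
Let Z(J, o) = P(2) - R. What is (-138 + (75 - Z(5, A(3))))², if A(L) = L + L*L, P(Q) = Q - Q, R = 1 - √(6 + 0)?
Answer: (62 + √6)² ≈ 4153.7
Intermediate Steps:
R = 1 - √6 ≈ -1.4495
P(Q) = 0
A(L) = L + L²
Z(J, o) = -1 + √6 (Z(J, o) = 0 - (1 - √6) = 0 + (-1 + √6) = -1 + √6)
(-138 + (75 - Z(5, A(3))))² = (-138 + (75 - (-1 + √6)))² = (-138 + (75 + (1 - √6)))² = (-138 + (76 - √6))² = (-62 - √6)²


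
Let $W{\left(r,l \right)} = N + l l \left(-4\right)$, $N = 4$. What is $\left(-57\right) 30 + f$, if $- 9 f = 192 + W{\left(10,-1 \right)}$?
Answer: $- \frac{5194}{3} \approx -1731.3$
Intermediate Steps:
$W{\left(r,l \right)} = 4 - 4 l^{2}$ ($W{\left(r,l \right)} = 4 + l l \left(-4\right) = 4 + l^{2} \left(-4\right) = 4 - 4 l^{2}$)
$f = - \frac{64}{3}$ ($f = - \frac{192 + \left(4 - 4 \left(-1\right)^{2}\right)}{9} = - \frac{192 + \left(4 - 4\right)}{9} = - \frac{192 + 0}{9} = \left(- \frac{1}{9}\right) 192 = - \frac{64}{3} \approx -21.333$)
$\left(-57\right) 30 + f = \left(-57\right) 30 - \frac{64}{3} = -1710 - \frac{64}{3} = - \frac{5194}{3}$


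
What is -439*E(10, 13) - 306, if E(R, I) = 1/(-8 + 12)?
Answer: -1663/4 ≈ -415.75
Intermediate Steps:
E(R, I) = ¼ (E(R, I) = 1/4 = ¼)
-439*E(10, 13) - 306 = -439*¼ - 306 = -439/4 - 306 = -1663/4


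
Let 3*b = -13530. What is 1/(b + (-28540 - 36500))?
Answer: -1/69550 ≈ -1.4378e-5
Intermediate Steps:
b = -4510 (b = (1/3)*(-13530) = -4510)
1/(b + (-28540 - 36500)) = 1/(-4510 + (-28540 - 36500)) = 1/(-4510 - 65040) = 1/(-69550) = -1/69550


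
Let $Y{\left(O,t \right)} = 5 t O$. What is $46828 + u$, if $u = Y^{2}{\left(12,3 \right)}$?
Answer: $79228$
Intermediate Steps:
$Y{\left(O,t \right)} = 5 O t$
$u = 32400$ ($u = \left(5 \cdot 12 \cdot 3\right)^{2} = 180^{2} = 32400$)
$46828 + u = 46828 + 32400 = 79228$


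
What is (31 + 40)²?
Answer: 5041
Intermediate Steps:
(31 + 40)² = 71² = 5041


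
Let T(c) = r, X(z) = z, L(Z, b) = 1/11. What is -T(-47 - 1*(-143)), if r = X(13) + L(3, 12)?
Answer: -144/11 ≈ -13.091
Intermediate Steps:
L(Z, b) = 1/11
r = 144/11 (r = 13 + 1/11 = 144/11 ≈ 13.091)
T(c) = 144/11
-T(-47 - 1*(-143)) = -1*144/11 = -144/11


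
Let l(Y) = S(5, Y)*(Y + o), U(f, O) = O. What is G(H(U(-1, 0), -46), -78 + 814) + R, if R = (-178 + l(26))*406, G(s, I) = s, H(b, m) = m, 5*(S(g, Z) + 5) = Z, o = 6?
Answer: -348578/5 ≈ -69716.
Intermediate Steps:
S(g, Z) = -5 + Z/5
l(Y) = (-5 + Y/5)*(6 + Y) (l(Y) = (-5 + Y/5)*(Y + 6) = (-5 + Y/5)*(6 + Y))
R = -348348/5 (R = (-178 + (-25 + 26)*(6 + 26)/5)*406 = (-178 + (⅕)*1*32)*406 = (-178 + 32/5)*406 = -858/5*406 = -348348/5 ≈ -69670.)
G(H(U(-1, 0), -46), -78 + 814) + R = -46 - 348348/5 = -348578/5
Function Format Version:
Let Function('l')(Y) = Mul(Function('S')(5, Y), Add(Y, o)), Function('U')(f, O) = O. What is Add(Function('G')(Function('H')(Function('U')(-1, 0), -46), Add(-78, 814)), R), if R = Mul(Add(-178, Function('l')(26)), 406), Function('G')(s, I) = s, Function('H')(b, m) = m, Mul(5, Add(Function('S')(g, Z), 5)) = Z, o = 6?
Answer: Rational(-348578, 5) ≈ -69716.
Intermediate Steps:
Function('S')(g, Z) = Add(-5, Mul(Rational(1, 5), Z))
Function('l')(Y) = Mul(Add(-5, Mul(Rational(1, 5), Y)), Add(6, Y)) (Function('l')(Y) = Mul(Add(-5, Mul(Rational(1, 5), Y)), Add(Y, 6)) = Mul(Add(-5, Mul(Rational(1, 5), Y)), Add(6, Y)))
R = Rational(-348348, 5) (R = Mul(Add(-178, Mul(Rational(1, 5), Add(-25, 26), Add(6, 26))), 406) = Mul(Add(-178, Mul(Rational(1, 5), 1, 32)), 406) = Mul(Add(-178, Rational(32, 5)), 406) = Mul(Rational(-858, 5), 406) = Rational(-348348, 5) ≈ -69670.)
Add(Function('G')(Function('H')(Function('U')(-1, 0), -46), Add(-78, 814)), R) = Add(-46, Rational(-348348, 5)) = Rational(-348578, 5)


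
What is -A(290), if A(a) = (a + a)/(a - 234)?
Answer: -145/14 ≈ -10.357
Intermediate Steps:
A(a) = 2*a/(-234 + a) (A(a) = (2*a)/(-234 + a) = 2*a/(-234 + a))
-A(290) = -2*290/(-234 + 290) = -2*290/56 = -1*145/14 = -145/14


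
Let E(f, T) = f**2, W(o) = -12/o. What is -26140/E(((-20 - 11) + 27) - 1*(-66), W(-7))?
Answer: -6535/961 ≈ -6.8002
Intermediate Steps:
-26140/E(((-20 - 11) + 27) - 1*(-66), W(-7)) = -26140/(((-20 - 11) + 27) - 1*(-66))**2 = -26140/((-31 + 27) + 66)**2 = -26140/(-4 + 66)**2 = -26140/(62**2) = -26140/3844 = -26140*1/3844 = -6535/961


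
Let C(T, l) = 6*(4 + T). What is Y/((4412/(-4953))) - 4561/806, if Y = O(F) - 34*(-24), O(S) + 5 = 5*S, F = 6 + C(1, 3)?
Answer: -1988156035/1778036 ≈ -1118.2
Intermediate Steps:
C(T, l) = 24 + 6*T
F = 36 (F = 6 + (24 + 6*1) = 6 + (24 + 6) = 6 + 30 = 36)
O(S) = -5 + 5*S
Y = 991 (Y = (-5 + 5*36) - 34*(-24) = (-5 + 180) + 816 = 175 + 816 = 991)
Y/((4412/(-4953))) - 4561/806 = 991/((4412/(-4953))) - 4561/806 = 991/((4412*(-1/4953))) - 4561*1/806 = 991/(-4412/4953) - 4561/806 = 991*(-4953/4412) - 4561/806 = -4908423/4412 - 4561/806 = -1988156035/1778036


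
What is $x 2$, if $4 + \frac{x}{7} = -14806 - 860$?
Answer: $-219380$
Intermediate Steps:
$x = -109690$ ($x = -28 + 7 \left(-14806 - 860\right) = -28 + 7 \left(-15666\right) = -28 - 109662 = -109690$)
$x 2 = \left(-109690\right) 2 = -219380$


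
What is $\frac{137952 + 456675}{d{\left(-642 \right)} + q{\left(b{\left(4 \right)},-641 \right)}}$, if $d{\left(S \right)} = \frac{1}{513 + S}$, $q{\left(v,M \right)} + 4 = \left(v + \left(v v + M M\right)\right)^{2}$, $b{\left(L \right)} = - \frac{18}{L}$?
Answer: $\frac{111573648}{31679799201739} \approx 3.5219 \cdot 10^{-6}$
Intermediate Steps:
$q{\left(v,M \right)} = -4 + \left(v + M^{2} + v^{2}\right)^{2}$ ($q{\left(v,M \right)} = -4 + \left(v + \left(v v + M M\right)\right)^{2} = -4 + \left(v + \left(v^{2} + M^{2}\right)\right)^{2} = -4 + \left(v + \left(M^{2} + v^{2}\right)\right)^{2} = -4 + \left(v + M^{2} + v^{2}\right)^{2}$)
$\frac{137952 + 456675}{d{\left(-642 \right)} + q{\left(b{\left(4 \right)},-641 \right)}} = \frac{137952 + 456675}{\frac{1}{513 - 642} - \left(4 - \left(- \frac{18}{4} + \left(-641\right)^{2} + \left(- \frac{18}{4}\right)^{2}\right)^{2}\right)} = \frac{594627}{\frac{1}{-129} - \left(4 - \left(\left(-18\right) \frac{1}{4} + 410881 + \left(\left(-18\right) \frac{1}{4}\right)^{2}\right)^{2}\right)} = \frac{594627}{- \frac{1}{129} - \left(4 - \left(- \frac{9}{2} + 410881 + \left(- \frac{9}{2}\right)^{2}\right)^{2}\right)} = \frac{594627}{- \frac{1}{129} - \left(4 - \left(- \frac{9}{2} + 410881 + \frac{81}{4}\right)^{2}\right)} = \frac{594627}{- \frac{1}{129} - \left(4 - \left(\frac{1643587}{4}\right)^{2}\right)} = \frac{594627}{- \frac{1}{129} + \left(-4 + \frac{2701378226569}{16}\right)} = \frac{594627}{- \frac{1}{129} + \frac{2701378226505}{16}} = \frac{594627}{\frac{348477791219129}{2064}} = 594627 \cdot \frac{2064}{348477791219129} = \frac{111573648}{31679799201739}$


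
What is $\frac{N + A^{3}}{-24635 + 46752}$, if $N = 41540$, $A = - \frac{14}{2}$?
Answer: $\frac{41197}{22117} \approx 1.8627$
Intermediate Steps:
$A = -7$ ($A = \left(-14\right) \frac{1}{2} = -7$)
$\frac{N + A^{3}}{-24635 + 46752} = \frac{41540 + \left(-7\right)^{3}}{-24635 + 46752} = \frac{41540 - 343}{22117} = 41197 \cdot \frac{1}{22117} = \frac{41197}{22117}$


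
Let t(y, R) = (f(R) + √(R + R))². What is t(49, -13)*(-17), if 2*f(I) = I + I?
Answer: -2431 + 442*I*√26 ≈ -2431.0 + 2253.8*I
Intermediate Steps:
f(I) = I (f(I) = (I + I)/2 = (2*I)/2 = I)
t(y, R) = (R + √2*√R)² (t(y, R) = (R + √(R + R))² = (R + √(2*R))² = (R + √2*√R)²)
t(49, -13)*(-17) = (-13 + √2*√(-13))²*(-17) = (-13 + √2*(I*√13))²*(-17) = (-13 + I*√26)²*(-17) = -17*(-13 + I*√26)²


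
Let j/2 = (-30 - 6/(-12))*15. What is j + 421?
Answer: -464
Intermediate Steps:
j = -885 (j = 2*((-30 - 6/(-12))*15) = 2*((-30 - 6*(-1/12))*15) = 2*((-30 + ½)*15) = 2*(-59/2*15) = 2*(-885/2) = -885)
j + 421 = -885 + 421 = -464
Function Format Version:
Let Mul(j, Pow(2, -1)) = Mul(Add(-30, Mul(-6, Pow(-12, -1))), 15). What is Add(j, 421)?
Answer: -464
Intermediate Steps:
j = -885 (j = Mul(2, Mul(Add(-30, Mul(-6, Pow(-12, -1))), 15)) = Mul(2, Mul(Add(-30, Mul(-6, Rational(-1, 12))), 15)) = Mul(2, Mul(Add(-30, Rational(1, 2)), 15)) = Mul(2, Mul(Rational(-59, 2), 15)) = Mul(2, Rational(-885, 2)) = -885)
Add(j, 421) = Add(-885, 421) = -464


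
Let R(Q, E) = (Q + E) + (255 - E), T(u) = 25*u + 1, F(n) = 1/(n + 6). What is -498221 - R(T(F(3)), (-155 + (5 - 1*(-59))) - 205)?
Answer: -4486318/9 ≈ -4.9848e+5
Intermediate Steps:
F(n) = 1/(6 + n)
T(u) = 1 + 25*u
R(Q, E) = 255 + Q (R(Q, E) = (E + Q) + (255 - E) = 255 + Q)
-498221 - R(T(F(3)), (-155 + (5 - 1*(-59))) - 205) = -498221 - (255 + (1 + 25/(6 + 3))) = -498221 - (255 + (1 + 25/9)) = -498221 - (255 + 34/9) = -498221 - 1*2329/9 = -498221 - 2329/9 = -4486318/9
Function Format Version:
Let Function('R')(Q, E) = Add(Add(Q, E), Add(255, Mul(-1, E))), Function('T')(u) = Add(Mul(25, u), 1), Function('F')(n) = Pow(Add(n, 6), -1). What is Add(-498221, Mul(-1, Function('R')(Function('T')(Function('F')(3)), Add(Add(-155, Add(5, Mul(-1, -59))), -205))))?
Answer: Rational(-4486318, 9) ≈ -4.9848e+5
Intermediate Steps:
Function('F')(n) = Pow(Add(6, n), -1)
Function('T')(u) = Add(1, Mul(25, u))
Function('R')(Q, E) = Add(255, Q) (Function('R')(Q, E) = Add(Add(E, Q), Add(255, Mul(-1, E))) = Add(255, Q))
Add(-498221, Mul(-1, Function('R')(Function('T')(Function('F')(3)), Add(Add(-155, Add(5, Mul(-1, -59))), -205)))) = Add(-498221, Mul(-1, Add(255, Add(1, Mul(25, Pow(Add(6, 3), -1)))))) = Add(-498221, Mul(-1, Add(255, Add(1, Mul(25, Pow(9, -1)))))) = Add(-498221, Mul(-1, Add(255, Add(1, Mul(25, Rational(1, 9)))))) = Add(-498221, Mul(-1, Add(255, Add(1, Rational(25, 9))))) = Add(-498221, Mul(-1, Add(255, Rational(34, 9)))) = Add(-498221, Mul(-1, Rational(2329, 9))) = Add(-498221, Rational(-2329, 9)) = Rational(-4486318, 9)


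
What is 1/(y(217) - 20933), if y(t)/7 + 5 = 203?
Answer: -1/19547 ≈ -5.1159e-5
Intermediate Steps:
y(t) = 1386 (y(t) = -35 + 7*203 = -35 + 1421 = 1386)
1/(y(217) - 20933) = 1/(1386 - 20933) = 1/(-19547) = -1/19547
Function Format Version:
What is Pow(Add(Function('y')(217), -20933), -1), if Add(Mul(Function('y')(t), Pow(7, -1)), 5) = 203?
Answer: Rational(-1, 19547) ≈ -5.1159e-5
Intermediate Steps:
Function('y')(t) = 1386 (Function('y')(t) = Add(-35, Mul(7, 203)) = Add(-35, 1421) = 1386)
Pow(Add(Function('y')(217), -20933), -1) = Pow(Add(1386, -20933), -1) = Pow(-19547, -1) = Rational(-1, 19547)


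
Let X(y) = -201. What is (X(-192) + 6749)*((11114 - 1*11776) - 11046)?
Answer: -76663984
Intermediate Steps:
(X(-192) + 6749)*((11114 - 1*11776) - 11046) = (-201 + 6749)*((11114 - 1*11776) - 11046) = 6548*((11114 - 11776) - 11046) = 6548*(-662 - 11046) = 6548*(-11708) = -76663984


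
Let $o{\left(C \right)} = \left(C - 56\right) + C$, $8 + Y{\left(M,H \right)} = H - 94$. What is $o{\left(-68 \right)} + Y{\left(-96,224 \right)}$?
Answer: $-70$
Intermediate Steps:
$Y{\left(M,H \right)} = -102 + H$ ($Y{\left(M,H \right)} = -8 + \left(H - 94\right) = -8 + \left(-94 + H\right) = -102 + H$)
$o{\left(C \right)} = -56 + 2 C$ ($o{\left(C \right)} = \left(C - 56\right) + C = \left(-56 + C\right) + C = -56 + 2 C$)
$o{\left(-68 \right)} + Y{\left(-96,224 \right)} = \left(-56 + 2 \left(-68\right)\right) + \left(-102 + 224\right) = \left(-56 - 136\right) + 122 = -192 + 122 = -70$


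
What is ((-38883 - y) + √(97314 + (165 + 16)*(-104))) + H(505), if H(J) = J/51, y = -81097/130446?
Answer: -86202903847/2217582 + √78490 ≈ -38592.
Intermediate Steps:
y = -81097/130446 (y = -81097*1/130446 = -81097/130446 ≈ -0.62169)
H(J) = J/51 (H(J) = J*(1/51) = J/51)
((-38883 - y) + √(97314 + (165 + 16)*(-104))) + H(505) = ((-38883 - 1*(-81097/130446)) + √(97314 + (165 + 16)*(-104))) + (1/51)*505 = ((-38883 + 81097/130446) + √(97314 + 181*(-104))) + 505/51 = (-5072050721/130446 + √(97314 - 18824)) + 505/51 = (-5072050721/130446 + √78490) + 505/51 = -86202903847/2217582 + √78490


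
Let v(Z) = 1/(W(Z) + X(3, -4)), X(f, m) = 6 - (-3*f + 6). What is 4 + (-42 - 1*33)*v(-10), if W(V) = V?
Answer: 79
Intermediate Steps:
X(f, m) = 3*f (X(f, m) = 6 - (6 - 3*f) = 6 + (-6 + 3*f) = 3*f)
v(Z) = 1/(9 + Z) (v(Z) = 1/(Z + 3*3) = 1/(Z + 9) = 1/(9 + Z))
4 + (-42 - 1*33)*v(-10) = 4 + (-42 - 1*33)/(9 - 10) = 4 + (-42 - 33)/(-1) = 4 - 75*(-1) = 4 + 75 = 79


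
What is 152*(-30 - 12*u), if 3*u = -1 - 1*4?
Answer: -1520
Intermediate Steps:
u = -5/3 (u = (-1 - 1*4)/3 = (-1 - 4)/3 = (1/3)*(-5) = -5/3 ≈ -1.6667)
152*(-30 - 12*u) = 152*(-30 - 12*(-5/3)) = 152*(-30 + 20) = 152*(-10) = -1520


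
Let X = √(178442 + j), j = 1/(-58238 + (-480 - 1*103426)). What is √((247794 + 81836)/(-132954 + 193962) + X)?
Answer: √(398391739975110 + 38198717886*√664875416378)/8586876 ≈ 20.684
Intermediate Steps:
j = -1/162144 (j = 1/(-58238 + (-480 - 103426)) = 1/(-58238 - 103906) = 1/(-162144) = -1/162144 ≈ -6.1674e-6)
X = 7*√664875416378/13512 (X = √(178442 - 1/162144) = √(28933299647/162144) = 7*√664875416378/13512 ≈ 422.42)
√((247794 + 81836)/(-132954 + 193962) + X) = √((247794 + 81836)/(-132954 + 193962) + 7*√664875416378/13512) = √(329630/61008 + 7*√664875416378/13512) = √(329630*(1/61008) + 7*√664875416378/13512) = √(164815/30504 + 7*√664875416378/13512)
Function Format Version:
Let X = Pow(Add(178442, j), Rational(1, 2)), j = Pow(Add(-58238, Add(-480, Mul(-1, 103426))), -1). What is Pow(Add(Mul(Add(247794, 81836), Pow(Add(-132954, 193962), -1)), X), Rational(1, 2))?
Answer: Mul(Rational(1, 8586876), Pow(Add(398391739975110, Mul(38198717886, Pow(664875416378, Rational(1, 2)))), Rational(1, 2))) ≈ 20.684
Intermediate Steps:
j = Rational(-1, 162144) (j = Pow(Add(-58238, Add(-480, -103426)), -1) = Pow(Add(-58238, -103906), -1) = Pow(-162144, -1) = Rational(-1, 162144) ≈ -6.1674e-6)
X = Mul(Rational(7, 13512), Pow(664875416378, Rational(1, 2))) (X = Pow(Add(178442, Rational(-1, 162144)), Rational(1, 2)) = Pow(Rational(28933299647, 162144), Rational(1, 2)) = Mul(Rational(7, 13512), Pow(664875416378, Rational(1, 2))) ≈ 422.42)
Pow(Add(Mul(Add(247794, 81836), Pow(Add(-132954, 193962), -1)), X), Rational(1, 2)) = Pow(Add(Mul(Add(247794, 81836), Pow(Add(-132954, 193962), -1)), Mul(Rational(7, 13512), Pow(664875416378, Rational(1, 2)))), Rational(1, 2)) = Pow(Add(Mul(329630, Pow(61008, -1)), Mul(Rational(7, 13512), Pow(664875416378, Rational(1, 2)))), Rational(1, 2)) = Pow(Add(Mul(329630, Rational(1, 61008)), Mul(Rational(7, 13512), Pow(664875416378, Rational(1, 2)))), Rational(1, 2)) = Pow(Add(Rational(164815, 30504), Mul(Rational(7, 13512), Pow(664875416378, Rational(1, 2)))), Rational(1, 2))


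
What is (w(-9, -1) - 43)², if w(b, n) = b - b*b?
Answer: 17689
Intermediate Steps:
w(b, n) = b - b²
(w(-9, -1) - 43)² = (-9*(1 - 1*(-9)) - 43)² = (-9*(1 + 9) - 43)² = (-9*10 - 43)² = (-90 - 43)² = (-133)² = 17689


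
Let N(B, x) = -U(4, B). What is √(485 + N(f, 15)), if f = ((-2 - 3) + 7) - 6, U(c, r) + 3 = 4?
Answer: 22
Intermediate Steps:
U(c, r) = 1 (U(c, r) = -3 + 4 = 1)
f = -4 (f = (-5 + 7) - 6 = 2 - 6 = -4)
N(B, x) = -1 (N(B, x) = -1*1 = -1)
√(485 + N(f, 15)) = √(485 - 1) = √484 = 22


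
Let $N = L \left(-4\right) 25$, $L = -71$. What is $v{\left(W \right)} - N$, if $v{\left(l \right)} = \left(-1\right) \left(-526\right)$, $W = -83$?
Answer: $-6574$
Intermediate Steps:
$v{\left(l \right)} = 526$
$N = 7100$ ($N = \left(-71\right) \left(-4\right) 25 = 284 \cdot 25 = 7100$)
$v{\left(W \right)} - N = 526 - 7100 = -6574$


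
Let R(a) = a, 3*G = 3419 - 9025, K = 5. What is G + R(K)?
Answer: -5591/3 ≈ -1863.7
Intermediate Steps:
G = -5606/3 (G = (3419 - 9025)/3 = (⅓)*(-5606) = -5606/3 ≈ -1868.7)
G + R(K) = -5606/3 + 5 = -5591/3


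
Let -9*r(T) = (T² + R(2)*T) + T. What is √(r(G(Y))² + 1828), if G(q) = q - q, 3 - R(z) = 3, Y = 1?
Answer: 2*√457 ≈ 42.755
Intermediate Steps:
R(z) = 0 (R(z) = 3 - 1*3 = 3 - 3 = 0)
G(q) = 0
r(T) = -T/9 - T²/9 (r(T) = -((T² + 0*T) + T)/9 = -((T² + 0) + T)/9 = -(T² + T)/9 = -(T + T²)/9 = -T/9 - T²/9)
√(r(G(Y))² + 1828) = √((-⅑*0*(1 + 0))² + 1828) = √((-⅑*0*1)² + 1828) = √(0² + 1828) = √(0 + 1828) = √1828 = 2*√457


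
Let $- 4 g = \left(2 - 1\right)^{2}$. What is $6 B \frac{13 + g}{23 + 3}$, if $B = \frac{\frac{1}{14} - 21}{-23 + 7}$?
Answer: $\frac{44829}{11648} \approx 3.8486$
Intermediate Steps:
$g = - \frac{1}{4}$ ($g = - \frac{\left(2 - 1\right)^{2}}{4} = - \frac{1^{2}}{4} = \left(- \frac{1}{4}\right) 1 = - \frac{1}{4} \approx -0.25$)
$B = \frac{293}{224}$ ($B = \frac{\frac{1}{14} - 21}{-16} = \left(- \frac{293}{14}\right) \left(- \frac{1}{16}\right) = \frac{293}{224} \approx 1.308$)
$6 B \frac{13 + g}{23 + 3} = 6 \cdot \frac{293}{224} \frac{13 - \frac{1}{4}}{23 + 3} = \frac{879 \frac{51}{4 \cdot 26}}{112} = \frac{879 \cdot \frac{51}{4} \cdot \frac{1}{26}}{112} = \frac{879}{112} \cdot \frac{51}{104} = \frac{44829}{11648}$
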